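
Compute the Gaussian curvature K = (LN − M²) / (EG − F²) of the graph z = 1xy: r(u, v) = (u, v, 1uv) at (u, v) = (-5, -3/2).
K = -16/12769

Coefficients of the first fundamental form: E = v^2 + 1, F = u*v, G = u^2 + 1.
Coefficients of the second fundamental form: L = 0, M = 1/sqrt(u^2 + v^2 + 1), N = 0.
Assemble K = (LN − M²)/(EG − F²) = 1/((u^2*v^2 - (u^2 + 1)*(v^2 + 1))*(u^2 + v^2 + 1)). At (u, v) = (-5, -3/2): K = -16/12769.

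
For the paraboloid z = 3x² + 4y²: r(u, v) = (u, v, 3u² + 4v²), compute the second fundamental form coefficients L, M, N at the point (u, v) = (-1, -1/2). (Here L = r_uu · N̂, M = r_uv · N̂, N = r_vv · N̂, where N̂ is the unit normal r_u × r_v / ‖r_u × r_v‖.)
L = 6*sqrt(53)/53;  M = 0;  N = 8*sqrt(53)/53

Compute the unit normal N̂(u, v) = (-6*u/sqrt(36*u^2 + 64*v^2 + 1), -8*v/sqrt(36*u^2 + 64*v^2 + 1), 1/sqrt(36*u^2 + 64*v^2 + 1)), and the second partials r_uu, r_uv, r_vv. Take dot products:
  L(u, v) = r_uu · N̂ = 6/sqrt(36*u^2 + 64*v^2 + 1),
  M(u, v) = r_uv · N̂ = 0,
  N(u, v) = r_vv · N̂ = 8/sqrt(36*u^2 + 64*v^2 + 1).
Evaluating at (u, v) = (-1, -1/2):
  L = 6*sqrt(53)/53, M = 0, N = 8*sqrt(53)/53.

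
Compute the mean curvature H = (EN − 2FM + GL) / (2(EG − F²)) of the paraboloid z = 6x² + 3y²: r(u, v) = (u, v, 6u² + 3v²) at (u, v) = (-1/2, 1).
H = 333*sqrt(73)/5329

With E = 144*u^2 + 1, F = 72*u*v, G = 36*v^2 + 1, L = 12/sqrt(144*u^2 + 36*v^2 + 1), M = 0, N = 6/sqrt(144*u^2 + 36*v^2 + 1), assemble
  H = (EN − 2FM + GL) / (2(EG − F²)) = 9*(48*u^2 + 24*v^2 + 1)/(144*u^2 + 36*v^2 + 1)^(3/2).
At (u, v) = (-1/2, 1): H = 333*sqrt(73)/5329.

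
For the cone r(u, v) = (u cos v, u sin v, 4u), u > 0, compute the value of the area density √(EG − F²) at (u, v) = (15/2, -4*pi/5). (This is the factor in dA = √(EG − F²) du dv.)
√(EG − F²)|_{(15/2, -4*pi/5)} = 15*sqrt(17)/2

E = 17, F = 0, G = u^2, so EG − F² = 17*u^2. Taking the positive square root: √(EG − F²) = sqrt(17)*Abs(u). At (u, v) = (15/2, -4*pi/5): 15*sqrt(17)/2.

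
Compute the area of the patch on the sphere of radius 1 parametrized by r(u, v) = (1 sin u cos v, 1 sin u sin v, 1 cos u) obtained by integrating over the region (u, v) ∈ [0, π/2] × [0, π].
Area = pi

Area = ∫∫ √(EG − F²) du dv with √(EG − F²) = Abs(sin(u)). Integrating over [0, π/2] × [0, π] gives pi.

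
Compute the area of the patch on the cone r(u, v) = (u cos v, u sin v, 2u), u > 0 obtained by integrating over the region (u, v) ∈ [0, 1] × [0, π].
Area = sqrt(5)*pi/2

Area = ∫∫ √(EG − F²) du dv with √(EG − F²) = sqrt(5)*Abs(u). Integrating over [0, 1] × [0, π] gives sqrt(5)*pi/2.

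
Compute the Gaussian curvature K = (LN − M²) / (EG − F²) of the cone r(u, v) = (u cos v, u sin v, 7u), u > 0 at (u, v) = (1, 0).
K = 0

Coefficients of the first fundamental form: E = 50, F = 0, G = u^2.
Coefficients of the second fundamental form: L = 0, M = 0, N = 7*sqrt(2)*u^2/(10*Abs(u)).
Assemble K = (LN − M²)/(EG − F²) = 0. At (u, v) = (1, 0): K = 0.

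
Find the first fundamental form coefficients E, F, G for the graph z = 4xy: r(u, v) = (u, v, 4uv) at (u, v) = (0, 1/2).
E = 5;  F = 0;  G = 1

Partials: r_u = (1, 0, 4*v), r_v = (0, 1, 4*u). As functions of (u, v):
  E = r_u · r_u = 16*v^2 + 1,
  F = r_u · r_v = 16*u*v,
  G = r_v · r_v = 16*u^2 + 1.
Evaluating at (u, v) = (0, 1/2): E = 5, F = 0, G = 1.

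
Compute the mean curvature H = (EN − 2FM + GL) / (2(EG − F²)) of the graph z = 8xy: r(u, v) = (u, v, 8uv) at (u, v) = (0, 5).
H = 0

With E = 64*v^2 + 1, F = 64*u*v, G = 64*u^2 + 1, L = 0, M = 8/sqrt(64*u^2 + 64*v^2 + 1), N = 0, assemble
  H = (EN − 2FM + GL) / (2(EG − F²)) = -512*u*v/(64*u^2 + 64*v^2 + 1)^(3/2).
At (u, v) = (0, 5): H = 0.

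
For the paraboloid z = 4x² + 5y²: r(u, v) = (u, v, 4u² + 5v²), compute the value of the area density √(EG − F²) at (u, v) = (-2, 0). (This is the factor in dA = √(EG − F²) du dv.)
√(EG − F²)|_{(-2, 0)} = sqrt(257)

E = 64*u^2 + 1, F = 80*u*v, G = 100*v^2 + 1, so EG − F² = 64*u^2 + 100*v^2 + 1. Taking the positive square root: √(EG − F²) = sqrt(64*u^2 + 100*v^2 + 1). At (u, v) = (-2, 0): sqrt(257).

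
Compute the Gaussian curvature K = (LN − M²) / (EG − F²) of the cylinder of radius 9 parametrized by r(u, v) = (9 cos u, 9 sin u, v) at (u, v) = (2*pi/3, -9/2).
K = 0

Coefficients of the first fundamental form: E = 81, F = 0, G = 1.
Coefficients of the second fundamental form: L = -9, M = 0, N = 0.
Assemble K = (LN − M²)/(EG − F²) = 0. At (u, v) = (2*pi/3, -9/2): K = 0.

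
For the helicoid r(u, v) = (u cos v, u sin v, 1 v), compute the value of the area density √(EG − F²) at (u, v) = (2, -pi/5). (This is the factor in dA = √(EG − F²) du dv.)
√(EG − F²)|_{(2, -pi/5)} = sqrt(5)

E = 1, F = 0, G = u^2 + 1, so EG − F² = u^2 + 1. Taking the positive square root: √(EG − F²) = sqrt(u^2 + 1). At (u, v) = (2, -pi/5): sqrt(5).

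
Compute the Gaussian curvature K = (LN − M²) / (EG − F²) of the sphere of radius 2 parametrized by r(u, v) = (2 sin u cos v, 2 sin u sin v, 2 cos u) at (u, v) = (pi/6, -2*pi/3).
K = 1/4

Coefficients of the first fundamental form: E = 4, F = 0, G = 4*sin(u)^2.
Coefficients of the second fundamental form: L = -2*sin(u)/Abs(sin(u)), M = 0, N = -2*sin(u)^3/Abs(sin(u)).
Assemble K = (LN − M²)/(EG − F²) = 1/4. At (u, v) = (pi/6, -2*pi/3): K = 1/4.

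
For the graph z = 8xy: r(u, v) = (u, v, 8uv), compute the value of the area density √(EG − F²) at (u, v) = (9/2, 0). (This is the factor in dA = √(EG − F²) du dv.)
√(EG − F²)|_{(9/2, 0)} = sqrt(1297)

E = 64*v^2 + 1, F = 64*u*v, G = 64*u^2 + 1, so EG − F² = 64*u^2 + 64*v^2 + 1. Taking the positive square root: √(EG − F²) = sqrt(64*u^2 + 64*v^2 + 1). At (u, v) = (9/2, 0): sqrt(1297).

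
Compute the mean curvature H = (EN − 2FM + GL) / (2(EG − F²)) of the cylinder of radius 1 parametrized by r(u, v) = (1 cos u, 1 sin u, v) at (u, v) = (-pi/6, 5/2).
H = -1/2

With E = 1, F = 0, G = 1, L = -1, M = 0, N = 0, assemble
  H = (EN − 2FM + GL) / (2(EG − F²)) = -1/2.
At (u, v) = (-pi/6, 5/2): H = -1/2.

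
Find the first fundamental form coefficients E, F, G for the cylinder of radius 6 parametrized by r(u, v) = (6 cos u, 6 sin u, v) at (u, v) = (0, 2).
E = 36;  F = 0;  G = 1

Partials: r_u = (-6*sin(u), 6*cos(u), 0), r_v = (0, 0, 1). As functions of (u, v):
  E = r_u · r_u = 36,
  F = r_u · r_v = 0,
  G = r_v · r_v = 1.
Evaluating at (u, v) = (0, 2): E = 36, F = 0, G = 1.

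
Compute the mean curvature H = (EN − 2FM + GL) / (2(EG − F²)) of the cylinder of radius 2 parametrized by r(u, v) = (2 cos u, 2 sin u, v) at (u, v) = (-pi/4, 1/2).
H = -1/4

With E = 4, F = 0, G = 1, L = -2, M = 0, N = 0, assemble
  H = (EN − 2FM + GL) / (2(EG − F²)) = -1/4.
At (u, v) = (-pi/4, 1/2): H = -1/4.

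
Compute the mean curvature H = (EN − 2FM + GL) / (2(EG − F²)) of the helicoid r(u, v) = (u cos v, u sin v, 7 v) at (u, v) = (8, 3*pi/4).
H = 0

With E = 1, F = 0, G = u^2 + 49, L = 0, M = -7/sqrt(u^2 + 49), N = 0, assemble
  H = (EN − 2FM + GL) / (2(EG − F²)) = 0.
At (u, v) = (8, 3*pi/4): H = 0.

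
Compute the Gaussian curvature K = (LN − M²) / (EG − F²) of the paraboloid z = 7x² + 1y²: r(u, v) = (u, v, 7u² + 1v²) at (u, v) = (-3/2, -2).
K = 7/52441

Coefficients of the first fundamental form: E = 196*u^2 + 1, F = 28*u*v, G = 4*v^2 + 1.
Coefficients of the second fundamental form: L = 14/sqrt(196*u^2 + 4*v^2 + 1), M = 0, N = 2/sqrt(196*u^2 + 4*v^2 + 1).
Assemble K = (LN − M²)/(EG − F²) = 28/(38416*u^4 + 1568*u^2*v^2 + 392*u^2 + 16*v^4 + 8*v^2 + 1). At (u, v) = (-3/2, -2): K = 7/52441.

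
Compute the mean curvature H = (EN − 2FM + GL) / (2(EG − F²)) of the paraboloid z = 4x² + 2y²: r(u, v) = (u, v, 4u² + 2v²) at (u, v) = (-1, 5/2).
H = 178*sqrt(165)/9075

With E = 64*u^2 + 1, F = 32*u*v, G = 16*v^2 + 1, L = 8/sqrt(64*u^2 + 16*v^2 + 1), M = 0, N = 4/sqrt(64*u^2 + 16*v^2 + 1), assemble
  H = (EN − 2FM + GL) / (2(EG − F²)) = 2*(64*u^2 + 32*v^2 + 3)/(64*u^2 + 16*v^2 + 1)^(3/2).
At (u, v) = (-1, 5/2): H = 178*sqrt(165)/9075.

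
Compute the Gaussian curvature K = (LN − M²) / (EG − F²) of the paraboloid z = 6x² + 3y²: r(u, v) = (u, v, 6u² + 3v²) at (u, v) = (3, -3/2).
K = 18/474721

Coefficients of the first fundamental form: E = 144*u^2 + 1, F = 72*u*v, G = 36*v^2 + 1.
Coefficients of the second fundamental form: L = 12/sqrt(144*u^2 + 36*v^2 + 1), M = 0, N = 6/sqrt(144*u^2 + 36*v^2 + 1).
Assemble K = (LN − M²)/(EG − F²) = 72/(20736*u^4 + 10368*u^2*v^2 + 288*u^2 + 1296*v^4 + 72*v^2 + 1). At (u, v) = (3, -3/2): K = 18/474721.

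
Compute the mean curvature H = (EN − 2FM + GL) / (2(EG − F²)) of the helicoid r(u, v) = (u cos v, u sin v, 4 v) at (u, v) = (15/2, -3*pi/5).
H = 0

With E = 1, F = 0, G = u^2 + 16, L = 0, M = -4/sqrt(u^2 + 16), N = 0, assemble
  H = (EN − 2FM + GL) / (2(EG − F²)) = 0.
At (u, v) = (15/2, -3*pi/5): H = 0.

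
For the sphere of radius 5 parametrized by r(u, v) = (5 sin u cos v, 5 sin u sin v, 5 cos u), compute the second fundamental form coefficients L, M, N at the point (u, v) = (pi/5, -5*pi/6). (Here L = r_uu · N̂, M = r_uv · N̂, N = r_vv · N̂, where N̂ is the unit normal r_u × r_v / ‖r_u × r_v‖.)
L = -5;  M = 0;  N = -25/8 + 5*sqrt(5)/8

Compute the unit normal N̂(u, v) = (sin(u)^2*cos(v)/Abs(sin(u)), sin(u)^2*sin(v)/Abs(sin(u)), sin(2*u)/(2*Abs(sin(u)))), and the second partials r_uu, r_uv, r_vv. Take dot products:
  L(u, v) = r_uu · N̂ = -5*sin(u)/Abs(sin(u)),
  M(u, v) = r_uv · N̂ = 0,
  N(u, v) = r_vv · N̂ = -5*sin(u)^3/Abs(sin(u)).
Evaluating at (u, v) = (pi/5, -5*pi/6):
  L = -5, M = 0, N = -25/8 + 5*sqrt(5)/8.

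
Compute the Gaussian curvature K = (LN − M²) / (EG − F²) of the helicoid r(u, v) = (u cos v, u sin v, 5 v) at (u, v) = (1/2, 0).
K = -400/10201

Coefficients of the first fundamental form: E = 1, F = 0, G = u^2 + 25.
Coefficients of the second fundamental form: L = 0, M = -5/sqrt(u^2 + 25), N = 0.
Assemble K = (LN − M²)/(EG − F²) = -25/(u^2 + 25)^2. At (u, v) = (1/2, 0): K = -400/10201.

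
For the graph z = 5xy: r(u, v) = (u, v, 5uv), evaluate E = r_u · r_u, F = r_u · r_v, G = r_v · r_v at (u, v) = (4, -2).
E = 101;  F = -200;  G = 401

Partials: r_u = (1, 0, 5*v), r_v = (0, 1, 5*u). As functions of (u, v):
  E = r_u · r_u = 25*v^2 + 1,
  F = r_u · r_v = 25*u*v,
  G = r_v · r_v = 25*u^2 + 1.
Evaluating at (u, v) = (4, -2): E = 101, F = -200, G = 401.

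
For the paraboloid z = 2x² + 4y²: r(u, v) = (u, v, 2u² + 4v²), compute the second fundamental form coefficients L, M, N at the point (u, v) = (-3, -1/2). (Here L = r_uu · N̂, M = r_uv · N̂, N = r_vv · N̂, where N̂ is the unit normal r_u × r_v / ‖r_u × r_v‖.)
L = 4*sqrt(161)/161;  M = 0;  N = 8*sqrt(161)/161

Compute the unit normal N̂(u, v) = (-4*u/sqrt(16*u^2 + 64*v^2 + 1), -8*v/sqrt(16*u^2 + 64*v^2 + 1), 1/sqrt(16*u^2 + 64*v^2 + 1)), and the second partials r_uu, r_uv, r_vv. Take dot products:
  L(u, v) = r_uu · N̂ = 4/sqrt(16*u^2 + 64*v^2 + 1),
  M(u, v) = r_uv · N̂ = 0,
  N(u, v) = r_vv · N̂ = 8/sqrt(16*u^2 + 64*v^2 + 1).
Evaluating at (u, v) = (-3, -1/2):
  L = 4*sqrt(161)/161, M = 0, N = 8*sqrt(161)/161.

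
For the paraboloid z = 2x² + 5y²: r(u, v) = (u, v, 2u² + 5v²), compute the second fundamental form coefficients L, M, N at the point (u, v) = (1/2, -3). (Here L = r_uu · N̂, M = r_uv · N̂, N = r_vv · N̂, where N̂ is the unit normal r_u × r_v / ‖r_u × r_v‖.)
L = 4*sqrt(905)/905;  M = 0;  N = 2*sqrt(905)/181

Compute the unit normal N̂(u, v) = (-4*u/sqrt(16*u^2 + 100*v^2 + 1), -10*v/sqrt(16*u^2 + 100*v^2 + 1), 1/sqrt(16*u^2 + 100*v^2 + 1)), and the second partials r_uu, r_uv, r_vv. Take dot products:
  L(u, v) = r_uu · N̂ = 4/sqrt(16*u^2 + 100*v^2 + 1),
  M(u, v) = r_uv · N̂ = 0,
  N(u, v) = r_vv · N̂ = 10/sqrt(16*u^2 + 100*v^2 + 1).
Evaluating at (u, v) = (1/2, -3):
  L = 4*sqrt(905)/905, M = 0, N = 2*sqrt(905)/181.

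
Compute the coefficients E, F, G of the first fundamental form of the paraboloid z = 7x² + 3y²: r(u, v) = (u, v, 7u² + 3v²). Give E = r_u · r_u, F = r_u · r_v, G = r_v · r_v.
E = 196*u^2 + 1;  F = 84*u*v;  G = 36*v^2 + 1

Compute partials: r_u = (1, 0, 14*u), r_v = (0, 1, 6*v). Then
  E = r_u · r_u = 196*u^2 + 1,
  F = r_u · r_v = 84*u*v,
  G = r_v · r_v = 36*v^2 + 1.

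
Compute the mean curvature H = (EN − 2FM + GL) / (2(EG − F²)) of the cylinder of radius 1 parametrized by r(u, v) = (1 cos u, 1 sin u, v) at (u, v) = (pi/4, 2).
H = -1/2

With E = 1, F = 0, G = 1, L = -1, M = 0, N = 0, assemble
  H = (EN − 2FM + GL) / (2(EG − F²)) = -1/2.
At (u, v) = (pi/4, 2): H = -1/2.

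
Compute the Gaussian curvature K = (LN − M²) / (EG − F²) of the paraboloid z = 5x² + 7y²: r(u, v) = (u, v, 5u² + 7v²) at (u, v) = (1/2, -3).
K = 7/160205

Coefficients of the first fundamental form: E = 100*u^2 + 1, F = 140*u*v, G = 196*v^2 + 1.
Coefficients of the second fundamental form: L = 10/sqrt(100*u^2 + 196*v^2 + 1), M = 0, N = 14/sqrt(100*u^2 + 196*v^2 + 1).
Assemble K = (LN − M²)/(EG − F²) = 140/(10000*u^4 + 39200*u^2*v^2 + 200*u^2 + 38416*v^4 + 392*v^2 + 1). At (u, v) = (1/2, -3): K = 7/160205.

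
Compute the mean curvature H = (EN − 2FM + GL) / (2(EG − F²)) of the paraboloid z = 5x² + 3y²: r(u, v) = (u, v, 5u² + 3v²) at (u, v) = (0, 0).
H = 8

With E = 100*u^2 + 1, F = 60*u*v, G = 36*v^2 + 1, L = 10/sqrt(100*u^2 + 36*v^2 + 1), M = 0, N = 6/sqrt(100*u^2 + 36*v^2 + 1), assemble
  H = (EN − 2FM + GL) / (2(EG − F²)) = 4*(75*u^2 + 45*v^2 + 2)/(100*u^2 + 36*v^2 + 1)^(3/2).
At (u, v) = (0, 0): H = 8.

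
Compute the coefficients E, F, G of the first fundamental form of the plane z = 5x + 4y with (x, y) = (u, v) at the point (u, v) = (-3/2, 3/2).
E = 26;  F = 20;  G = 17

Partials: r_u = (1, 0, 5), r_v = (0, 1, 4). As functions of (u, v):
  E = r_u · r_u = 26,
  F = r_u · r_v = 20,
  G = r_v · r_v = 17.
Evaluating at (u, v) = (-3/2, 3/2): E = 26, F = 20, G = 17.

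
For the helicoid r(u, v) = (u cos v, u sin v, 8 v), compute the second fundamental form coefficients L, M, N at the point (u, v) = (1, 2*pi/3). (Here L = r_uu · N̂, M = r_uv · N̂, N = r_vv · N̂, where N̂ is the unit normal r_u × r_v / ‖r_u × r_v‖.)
L = 0;  M = -8*sqrt(65)/65;  N = 0

Compute the unit normal N̂(u, v) = (8*sin(v)/sqrt(u^2 + 64), -8*cos(v)/sqrt(u^2 + 64), u/sqrt(u^2 + 64)), and the second partials r_uu, r_uv, r_vv. Take dot products:
  L(u, v) = r_uu · N̂ = 0,
  M(u, v) = r_uv · N̂ = -8/sqrt(u^2 + 64),
  N(u, v) = r_vv · N̂ = 0.
Evaluating at (u, v) = (1, 2*pi/3):
  L = 0, M = -8*sqrt(65)/65, N = 0.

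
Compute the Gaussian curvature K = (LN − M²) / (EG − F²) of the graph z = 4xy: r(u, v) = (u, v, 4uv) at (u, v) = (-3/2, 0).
K = -16/1369

Coefficients of the first fundamental form: E = 16*v^2 + 1, F = 16*u*v, G = 16*u^2 + 1.
Coefficients of the second fundamental form: L = 0, M = 4/sqrt(16*u^2 + 16*v^2 + 1), N = 0.
Assemble K = (LN − M²)/(EG − F²) = -16/(256*u^4 + 512*u^2*v^2 + 32*u^2 + 256*v^4 + 32*v^2 + 1). At (u, v) = (-3/2, 0): K = -16/1369.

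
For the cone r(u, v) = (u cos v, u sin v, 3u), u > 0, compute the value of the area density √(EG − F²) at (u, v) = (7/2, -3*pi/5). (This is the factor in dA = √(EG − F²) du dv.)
√(EG − F²)|_{(7/2, -3*pi/5)} = 7*sqrt(10)/2

E = 10, F = 0, G = u^2, so EG − F² = 10*u^2. Taking the positive square root: √(EG − F²) = sqrt(10)*Abs(u). At (u, v) = (7/2, -3*pi/5): 7*sqrt(10)/2.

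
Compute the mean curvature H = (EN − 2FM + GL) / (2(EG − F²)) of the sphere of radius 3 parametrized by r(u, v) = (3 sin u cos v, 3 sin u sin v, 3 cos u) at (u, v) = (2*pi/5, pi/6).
H = -1/3

With E = 9, F = 0, G = 9*sin(u)^2, L = -3*sin(u)/Abs(sin(u)), M = 0, N = -3*sin(u)^3/Abs(sin(u)), assemble
  H = (EN − 2FM + GL) / (2(EG − F²)) = -sin(u)/(3*Abs(sin(u))).
At (u, v) = (2*pi/5, pi/6): H = -1/3.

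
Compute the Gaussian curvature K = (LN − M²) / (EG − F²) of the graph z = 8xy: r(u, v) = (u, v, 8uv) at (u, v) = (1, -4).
K = -64/1185921

Coefficients of the first fundamental form: E = 64*v^2 + 1, F = 64*u*v, G = 64*u^2 + 1.
Coefficients of the second fundamental form: L = 0, M = 8/sqrt(64*u^2 + 64*v^2 + 1), N = 0.
Assemble K = (LN − M²)/(EG − F²) = -64/(4096*u^4 + 8192*u^2*v^2 + 128*u^2 + 4096*v^4 + 128*v^2 + 1). At (u, v) = (1, -4): K = -64/1185921.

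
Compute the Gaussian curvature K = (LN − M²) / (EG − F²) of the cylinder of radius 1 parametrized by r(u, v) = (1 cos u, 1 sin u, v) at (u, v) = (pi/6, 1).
K = 0

Coefficients of the first fundamental form: E = 1, F = 0, G = 1.
Coefficients of the second fundamental form: L = -1, M = 0, N = 0.
Assemble K = (LN − M²)/(EG − F²) = 0. At (u, v) = (pi/6, 1): K = 0.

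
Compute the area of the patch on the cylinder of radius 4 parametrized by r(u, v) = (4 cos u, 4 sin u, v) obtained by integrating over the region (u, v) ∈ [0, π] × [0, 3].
Area = 12*pi

Area = ∫∫ √(EG − F²) du dv with √(EG − F²) = 4. Integrating over [0, π] × [0, 3] gives 12*pi.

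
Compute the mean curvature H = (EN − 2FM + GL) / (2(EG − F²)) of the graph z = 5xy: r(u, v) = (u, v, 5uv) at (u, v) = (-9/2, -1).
H = -4500*sqrt(2129)/4532641

With E = 25*v^2 + 1, F = 25*u*v, G = 25*u^2 + 1, L = 0, M = 5/sqrt(25*u^2 + 25*v^2 + 1), N = 0, assemble
  H = (EN − 2FM + GL) / (2(EG − F²)) = -125*u*v/(25*u^2 + 25*v^2 + 1)^(3/2).
At (u, v) = (-9/2, -1): H = -4500*sqrt(2129)/4532641.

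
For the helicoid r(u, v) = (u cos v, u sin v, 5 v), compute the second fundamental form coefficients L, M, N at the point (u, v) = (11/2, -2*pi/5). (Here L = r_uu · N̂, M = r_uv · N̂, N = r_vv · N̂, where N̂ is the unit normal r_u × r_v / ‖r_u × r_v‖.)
L = 0;  M = -10*sqrt(221)/221;  N = 0

Compute the unit normal N̂(u, v) = (5*sin(v)/sqrt(u^2 + 25), -5*cos(v)/sqrt(u^2 + 25), u/sqrt(u^2 + 25)), and the second partials r_uu, r_uv, r_vv. Take dot products:
  L(u, v) = r_uu · N̂ = 0,
  M(u, v) = r_uv · N̂ = -5/sqrt(u^2 + 25),
  N(u, v) = r_vv · N̂ = 0.
Evaluating at (u, v) = (11/2, -2*pi/5):
  L = 0, M = -10*sqrt(221)/221, N = 0.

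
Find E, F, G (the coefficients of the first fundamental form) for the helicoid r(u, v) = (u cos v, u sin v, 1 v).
E = 1;  F = 0;  G = u^2 + 1

Compute partials: r_u = (cos(v), sin(v), 0), r_v = (-u*sin(v), u*cos(v), 1). Then
  E = r_u · r_u = 1,
  F = r_u · r_v = 0,
  G = r_v · r_v = u^2 + 1.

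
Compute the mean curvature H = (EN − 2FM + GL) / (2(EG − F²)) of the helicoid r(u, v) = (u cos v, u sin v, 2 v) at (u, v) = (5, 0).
H = 0

With E = 1, F = 0, G = u^2 + 4, L = 0, M = -2/sqrt(u^2 + 4), N = 0, assemble
  H = (EN − 2FM + GL) / (2(EG − F²)) = 0.
At (u, v) = (5, 0): H = 0.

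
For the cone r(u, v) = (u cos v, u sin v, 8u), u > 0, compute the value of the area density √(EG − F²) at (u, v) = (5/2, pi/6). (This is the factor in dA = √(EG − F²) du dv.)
√(EG − F²)|_{(5/2, pi/6)} = 5*sqrt(65)/2

E = 65, F = 0, G = u^2, so EG − F² = 65*u^2. Taking the positive square root: √(EG − F²) = sqrt(65)*Abs(u). At (u, v) = (5/2, pi/6): 5*sqrt(65)/2.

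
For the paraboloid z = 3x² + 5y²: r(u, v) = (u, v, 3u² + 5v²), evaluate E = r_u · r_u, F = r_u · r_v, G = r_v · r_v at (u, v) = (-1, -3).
E = 37;  F = 180;  G = 901

Partials: r_u = (1, 0, 6*u), r_v = (0, 1, 10*v). As functions of (u, v):
  E = r_u · r_u = 36*u^2 + 1,
  F = r_u · r_v = 60*u*v,
  G = r_v · r_v = 100*v^2 + 1.
Evaluating at (u, v) = (-1, -3): E = 37, F = 180, G = 901.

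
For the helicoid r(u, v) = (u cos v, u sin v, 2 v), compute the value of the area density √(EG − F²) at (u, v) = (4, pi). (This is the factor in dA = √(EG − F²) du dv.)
√(EG − F²)|_{(4, pi)} = 2*sqrt(5)

E = 1, F = 0, G = u^2 + 4, so EG − F² = u^2 + 4. Taking the positive square root: √(EG − F²) = sqrt(u^2 + 4). At (u, v) = (4, pi): 2*sqrt(5).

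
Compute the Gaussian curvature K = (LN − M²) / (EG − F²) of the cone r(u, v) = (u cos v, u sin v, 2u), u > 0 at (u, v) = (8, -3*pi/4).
K = 0

Coefficients of the first fundamental form: E = 5, F = 0, G = u^2.
Coefficients of the second fundamental form: L = 0, M = 0, N = 2*sqrt(5)*u^2/(5*Abs(u)).
Assemble K = (LN − M²)/(EG − F²) = 0. At (u, v) = (8, -3*pi/4): K = 0.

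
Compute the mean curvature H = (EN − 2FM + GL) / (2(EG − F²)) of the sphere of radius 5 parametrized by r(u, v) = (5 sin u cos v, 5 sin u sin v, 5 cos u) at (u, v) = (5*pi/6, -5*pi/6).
H = -1/5

With E = 25, F = 0, G = 25*sin(u)^2, L = -5*sin(u)/Abs(sin(u)), M = 0, N = -5*sin(u)^3/Abs(sin(u)), assemble
  H = (EN − 2FM + GL) / (2(EG − F²)) = -sin(u)/(5*Abs(sin(u))).
At (u, v) = (5*pi/6, -5*pi/6): H = -1/5.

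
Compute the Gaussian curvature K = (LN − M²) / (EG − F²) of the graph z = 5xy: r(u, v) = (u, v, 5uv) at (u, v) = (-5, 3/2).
K = -400/7447441

Coefficients of the first fundamental form: E = 25*v^2 + 1, F = 25*u*v, G = 25*u^2 + 1.
Coefficients of the second fundamental form: L = 0, M = 5/sqrt(25*u^2 + 25*v^2 + 1), N = 0.
Assemble K = (LN − M²)/(EG − F²) = -25/(625*u^4 + 1250*u^2*v^2 + 50*u^2 + 625*v^4 + 50*v^2 + 1). At (u, v) = (-5, 3/2): K = -400/7447441.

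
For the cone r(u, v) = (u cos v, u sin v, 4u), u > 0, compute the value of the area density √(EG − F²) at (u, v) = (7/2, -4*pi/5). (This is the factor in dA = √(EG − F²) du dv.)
√(EG − F²)|_{(7/2, -4*pi/5)} = 7*sqrt(17)/2

E = 17, F = 0, G = u^2, so EG − F² = 17*u^2. Taking the positive square root: √(EG − F²) = sqrt(17)*Abs(u). At (u, v) = (7/2, -4*pi/5): 7*sqrt(17)/2.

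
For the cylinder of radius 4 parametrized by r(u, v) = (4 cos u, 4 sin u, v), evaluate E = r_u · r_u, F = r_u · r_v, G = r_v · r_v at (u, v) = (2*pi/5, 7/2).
E = 16;  F = 0;  G = 1

Partials: r_u = (-4*sin(u), 4*cos(u), 0), r_v = (0, 0, 1). As functions of (u, v):
  E = r_u · r_u = 16,
  F = r_u · r_v = 0,
  G = r_v · r_v = 1.
Evaluating at (u, v) = (2*pi/5, 7/2): E = 16, F = 0, G = 1.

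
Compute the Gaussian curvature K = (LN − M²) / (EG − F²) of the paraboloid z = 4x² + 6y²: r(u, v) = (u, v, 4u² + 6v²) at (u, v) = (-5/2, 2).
K = 96/954529

Coefficients of the first fundamental form: E = 64*u^2 + 1, F = 96*u*v, G = 144*v^2 + 1.
Coefficients of the second fundamental form: L = 8/sqrt(64*u^2 + 144*v^2 + 1), M = 0, N = 12/sqrt(64*u^2 + 144*v^2 + 1).
Assemble K = (LN − M²)/(EG − F²) = 96/(4096*u^4 + 18432*u^2*v^2 + 128*u^2 + 20736*v^4 + 288*v^2 + 1). At (u, v) = (-5/2, 2): K = 96/954529.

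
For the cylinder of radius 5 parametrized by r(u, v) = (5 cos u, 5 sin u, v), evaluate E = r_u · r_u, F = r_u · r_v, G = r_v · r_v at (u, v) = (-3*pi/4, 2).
E = 25;  F = 0;  G = 1

Partials: r_u = (-5*sin(u), 5*cos(u), 0), r_v = (0, 0, 1). As functions of (u, v):
  E = r_u · r_u = 25,
  F = r_u · r_v = 0,
  G = r_v · r_v = 1.
Evaluating at (u, v) = (-3*pi/4, 2): E = 25, F = 0, G = 1.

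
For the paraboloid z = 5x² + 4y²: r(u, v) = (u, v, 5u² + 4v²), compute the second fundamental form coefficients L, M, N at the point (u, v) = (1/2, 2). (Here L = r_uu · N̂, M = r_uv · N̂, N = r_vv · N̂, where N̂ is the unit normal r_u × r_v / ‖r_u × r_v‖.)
L = 5*sqrt(282)/141;  M = 0;  N = 4*sqrt(282)/141

Compute the unit normal N̂(u, v) = (-10*u/sqrt(100*u^2 + 64*v^2 + 1), -8*v/sqrt(100*u^2 + 64*v^2 + 1), 1/sqrt(100*u^2 + 64*v^2 + 1)), and the second partials r_uu, r_uv, r_vv. Take dot products:
  L(u, v) = r_uu · N̂ = 10/sqrt(100*u^2 + 64*v^2 + 1),
  M(u, v) = r_uv · N̂ = 0,
  N(u, v) = r_vv · N̂ = 8/sqrt(100*u^2 + 64*v^2 + 1).
Evaluating at (u, v) = (1/2, 2):
  L = 5*sqrt(282)/141, M = 0, N = 4*sqrt(282)/141.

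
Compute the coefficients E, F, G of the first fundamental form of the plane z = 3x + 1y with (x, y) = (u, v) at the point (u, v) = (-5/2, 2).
E = 10;  F = 3;  G = 2

Partials: r_u = (1, 0, 3), r_v = (0, 1, 1). As functions of (u, v):
  E = r_u · r_u = 10,
  F = r_u · r_v = 3,
  G = r_v · r_v = 2.
Evaluating at (u, v) = (-5/2, 2): E = 10, F = 3, G = 2.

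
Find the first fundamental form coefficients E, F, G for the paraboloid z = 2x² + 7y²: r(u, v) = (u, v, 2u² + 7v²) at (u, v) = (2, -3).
E = 65;  F = -336;  G = 1765

Partials: r_u = (1, 0, 4*u), r_v = (0, 1, 14*v). As functions of (u, v):
  E = r_u · r_u = 16*u^2 + 1,
  F = r_u · r_v = 56*u*v,
  G = r_v · r_v = 196*v^2 + 1.
Evaluating at (u, v) = (2, -3): E = 65, F = -336, G = 1765.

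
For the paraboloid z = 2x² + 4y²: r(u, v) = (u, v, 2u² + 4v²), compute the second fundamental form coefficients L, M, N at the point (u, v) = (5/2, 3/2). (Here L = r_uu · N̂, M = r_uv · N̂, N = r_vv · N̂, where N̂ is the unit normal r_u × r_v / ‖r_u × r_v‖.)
L = 4*sqrt(5)/35;  M = 0;  N = 8*sqrt(5)/35

Compute the unit normal N̂(u, v) = (-4*u/sqrt(16*u^2 + 64*v^2 + 1), -8*v/sqrt(16*u^2 + 64*v^2 + 1), 1/sqrt(16*u^2 + 64*v^2 + 1)), and the second partials r_uu, r_uv, r_vv. Take dot products:
  L(u, v) = r_uu · N̂ = 4/sqrt(16*u^2 + 64*v^2 + 1),
  M(u, v) = r_uv · N̂ = 0,
  N(u, v) = r_vv · N̂ = 8/sqrt(16*u^2 + 64*v^2 + 1).
Evaluating at (u, v) = (5/2, 3/2):
  L = 4*sqrt(5)/35, M = 0, N = 8*sqrt(5)/35.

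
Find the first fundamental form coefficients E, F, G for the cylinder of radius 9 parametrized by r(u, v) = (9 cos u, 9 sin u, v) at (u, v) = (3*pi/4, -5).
E = 81;  F = 0;  G = 1

Partials: r_u = (-9*sin(u), 9*cos(u), 0), r_v = (0, 0, 1). As functions of (u, v):
  E = r_u · r_u = 81,
  F = r_u · r_v = 0,
  G = r_v · r_v = 1.
Evaluating at (u, v) = (3*pi/4, -5): E = 81, F = 0, G = 1.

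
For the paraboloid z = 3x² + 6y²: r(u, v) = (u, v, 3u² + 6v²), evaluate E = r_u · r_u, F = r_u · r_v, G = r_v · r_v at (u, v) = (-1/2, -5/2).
E = 10;  F = 90;  G = 901

Partials: r_u = (1, 0, 6*u), r_v = (0, 1, 12*v). As functions of (u, v):
  E = r_u · r_u = 36*u^2 + 1,
  F = r_u · r_v = 72*u*v,
  G = r_v · r_v = 144*v^2 + 1.
Evaluating at (u, v) = (-1/2, -5/2): E = 10, F = 90, G = 901.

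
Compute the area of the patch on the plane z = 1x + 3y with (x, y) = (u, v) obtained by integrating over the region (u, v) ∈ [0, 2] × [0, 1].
Area = 2*sqrt(11)

Area = ∫∫ √(EG − F²) du dv with √(EG − F²) = sqrt(11). Integrating over [0, 2] × [0, 1] gives 2*sqrt(11).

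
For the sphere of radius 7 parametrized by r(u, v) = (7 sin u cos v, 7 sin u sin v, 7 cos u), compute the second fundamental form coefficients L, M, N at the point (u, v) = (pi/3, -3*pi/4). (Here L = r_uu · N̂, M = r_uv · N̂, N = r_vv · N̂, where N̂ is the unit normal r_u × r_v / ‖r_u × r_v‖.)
L = -7;  M = 0;  N = -21/4

Compute the unit normal N̂(u, v) = (sin(u)^2*cos(v)/Abs(sin(u)), sin(u)^2*sin(v)/Abs(sin(u)), sin(2*u)/(2*Abs(sin(u)))), and the second partials r_uu, r_uv, r_vv. Take dot products:
  L(u, v) = r_uu · N̂ = -7*sin(u)/Abs(sin(u)),
  M(u, v) = r_uv · N̂ = 0,
  N(u, v) = r_vv · N̂ = -7*sin(u)^3/Abs(sin(u)).
Evaluating at (u, v) = (pi/3, -3*pi/4):
  L = -7, M = 0, N = -21/4.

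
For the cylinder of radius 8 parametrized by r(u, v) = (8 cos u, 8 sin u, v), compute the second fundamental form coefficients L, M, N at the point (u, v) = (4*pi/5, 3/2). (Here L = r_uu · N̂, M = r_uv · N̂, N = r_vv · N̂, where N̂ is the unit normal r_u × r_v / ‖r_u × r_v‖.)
L = -8;  M = 0;  N = 0

Compute the unit normal N̂(u, v) = (cos(u), sin(u), 0), and the second partials r_uu, r_uv, r_vv. Take dot products:
  L(u, v) = r_uu · N̂ = -8,
  M(u, v) = r_uv · N̂ = 0,
  N(u, v) = r_vv · N̂ = 0.
Evaluating at (u, v) = (4*pi/5, 3/2):
  L = -8, M = 0, N = 0.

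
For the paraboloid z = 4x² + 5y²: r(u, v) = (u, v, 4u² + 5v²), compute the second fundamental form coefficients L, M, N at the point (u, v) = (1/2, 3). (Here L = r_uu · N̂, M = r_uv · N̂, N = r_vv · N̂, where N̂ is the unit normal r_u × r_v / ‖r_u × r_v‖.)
L = 8*sqrt(917)/917;  M = 0;  N = 10*sqrt(917)/917

Compute the unit normal N̂(u, v) = (-8*u/sqrt(64*u^2 + 100*v^2 + 1), -10*v/sqrt(64*u^2 + 100*v^2 + 1), 1/sqrt(64*u^2 + 100*v^2 + 1)), and the second partials r_uu, r_uv, r_vv. Take dot products:
  L(u, v) = r_uu · N̂ = 8/sqrt(64*u^2 + 100*v^2 + 1),
  M(u, v) = r_uv · N̂ = 0,
  N(u, v) = r_vv · N̂ = 10/sqrt(64*u^2 + 100*v^2 + 1).
Evaluating at (u, v) = (1/2, 3):
  L = 8*sqrt(917)/917, M = 0, N = 10*sqrt(917)/917.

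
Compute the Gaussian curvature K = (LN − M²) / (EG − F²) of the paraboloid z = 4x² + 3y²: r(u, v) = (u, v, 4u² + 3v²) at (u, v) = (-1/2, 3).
K = 48/116281

Coefficients of the first fundamental form: E = 64*u^2 + 1, F = 48*u*v, G = 36*v^2 + 1.
Coefficients of the second fundamental form: L = 8/sqrt(64*u^2 + 36*v^2 + 1), M = 0, N = 6/sqrt(64*u^2 + 36*v^2 + 1).
Assemble K = (LN − M²)/(EG − F²) = 48/(4096*u^4 + 4608*u^2*v^2 + 128*u^2 + 1296*v^4 + 72*v^2 + 1). At (u, v) = (-1/2, 3): K = 48/116281.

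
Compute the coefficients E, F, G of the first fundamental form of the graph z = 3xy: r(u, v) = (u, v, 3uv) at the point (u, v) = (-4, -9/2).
E = 733/4;  F = 162;  G = 145

Partials: r_u = (1, 0, 3*v), r_v = (0, 1, 3*u). As functions of (u, v):
  E = r_u · r_u = 9*v^2 + 1,
  F = r_u · r_v = 9*u*v,
  G = r_v · r_v = 9*u^2 + 1.
Evaluating at (u, v) = (-4, -9/2): E = 733/4, F = 162, G = 145.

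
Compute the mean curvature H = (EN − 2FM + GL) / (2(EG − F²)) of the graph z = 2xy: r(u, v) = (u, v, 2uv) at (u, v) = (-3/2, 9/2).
H = 54*sqrt(91)/8281

With E = 4*v^2 + 1, F = 4*u*v, G = 4*u^2 + 1, L = 0, M = 2/sqrt(4*u^2 + 4*v^2 + 1), N = 0, assemble
  H = (EN − 2FM + GL) / (2(EG − F²)) = -8*u*v/(4*u^2 + 4*v^2 + 1)^(3/2).
At (u, v) = (-3/2, 9/2): H = 54*sqrt(91)/8281.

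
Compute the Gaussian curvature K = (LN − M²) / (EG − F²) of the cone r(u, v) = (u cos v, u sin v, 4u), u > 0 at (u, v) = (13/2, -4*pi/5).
K = 0

Coefficients of the first fundamental form: E = 17, F = 0, G = u^2.
Coefficients of the second fundamental form: L = 0, M = 0, N = 4*sqrt(17)*u^2/(17*Abs(u)).
Assemble K = (LN − M²)/(EG − F²) = 0. At (u, v) = (13/2, -4*pi/5): K = 0.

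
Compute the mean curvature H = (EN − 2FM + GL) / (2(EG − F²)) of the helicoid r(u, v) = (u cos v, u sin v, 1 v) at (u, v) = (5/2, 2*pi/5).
H = 0

With E = 1, F = 0, G = u^2 + 1, L = 0, M = -1/sqrt(u^2 + 1), N = 0, assemble
  H = (EN − 2FM + GL) / (2(EG − F²)) = 0.
At (u, v) = (5/2, 2*pi/5): H = 0.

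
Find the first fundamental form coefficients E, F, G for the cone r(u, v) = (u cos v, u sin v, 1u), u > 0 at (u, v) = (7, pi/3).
E = 2;  F = 0;  G = 49

Partials: r_u = (cos(v), sin(v), 1), r_v = (-u*sin(v), u*cos(v), 0). As functions of (u, v):
  E = r_u · r_u = 2,
  F = r_u · r_v = 0,
  G = r_v · r_v = u^2.
Evaluating at (u, v) = (7, pi/3): E = 2, F = 0, G = 49.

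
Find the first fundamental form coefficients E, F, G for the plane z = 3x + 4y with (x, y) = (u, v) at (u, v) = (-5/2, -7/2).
E = 10;  F = 12;  G = 17

Partials: r_u = (1, 0, 3), r_v = (0, 1, 4). As functions of (u, v):
  E = r_u · r_u = 10,
  F = r_u · r_v = 12,
  G = r_v · r_v = 17.
Evaluating at (u, v) = (-5/2, -7/2): E = 10, F = 12, G = 17.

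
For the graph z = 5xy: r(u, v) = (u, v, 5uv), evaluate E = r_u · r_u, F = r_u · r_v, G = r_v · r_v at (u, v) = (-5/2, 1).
E = 26;  F = -125/2;  G = 629/4

Partials: r_u = (1, 0, 5*v), r_v = (0, 1, 5*u). As functions of (u, v):
  E = r_u · r_u = 25*v^2 + 1,
  F = r_u · r_v = 25*u*v,
  G = r_v · r_v = 25*u^2 + 1.
Evaluating at (u, v) = (-5/2, 1): E = 26, F = -125/2, G = 629/4.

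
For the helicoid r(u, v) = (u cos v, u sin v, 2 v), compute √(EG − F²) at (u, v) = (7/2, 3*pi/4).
√(EG − F²)|_{(7/2, 3*pi/4)} = sqrt(65)/2

E = 1, F = 0, G = u^2 + 4; EG − F² = u^2 + 4; √(EG − F²) = sqrt(u^2 + 4). At the given point: sqrt(65)/2.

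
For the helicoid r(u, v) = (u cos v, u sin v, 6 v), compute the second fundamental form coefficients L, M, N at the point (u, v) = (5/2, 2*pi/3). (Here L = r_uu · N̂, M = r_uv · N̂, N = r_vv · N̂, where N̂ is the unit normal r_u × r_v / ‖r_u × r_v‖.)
L = 0;  M = -12/13;  N = 0

Compute the unit normal N̂(u, v) = (6*sin(v)/sqrt(u^2 + 36), -6*cos(v)/sqrt(u^2 + 36), u/sqrt(u^2 + 36)), and the second partials r_uu, r_uv, r_vv. Take dot products:
  L(u, v) = r_uu · N̂ = 0,
  M(u, v) = r_uv · N̂ = -6/sqrt(u^2 + 36),
  N(u, v) = r_vv · N̂ = 0.
Evaluating at (u, v) = (5/2, 2*pi/3):
  L = 0, M = -12/13, N = 0.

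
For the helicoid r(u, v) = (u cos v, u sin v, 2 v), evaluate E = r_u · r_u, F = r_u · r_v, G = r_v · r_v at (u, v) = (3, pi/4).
E = 1;  F = 0;  G = 13

Partials: r_u = (cos(v), sin(v), 0), r_v = (-u*sin(v), u*cos(v), 2). As functions of (u, v):
  E = r_u · r_u = 1,
  F = r_u · r_v = 0,
  G = r_v · r_v = u^2 + 4.
Evaluating at (u, v) = (3, pi/4): E = 1, F = 0, G = 13.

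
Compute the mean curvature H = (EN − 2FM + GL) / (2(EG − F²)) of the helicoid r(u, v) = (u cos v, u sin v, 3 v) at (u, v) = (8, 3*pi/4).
H = 0

With E = 1, F = 0, G = u^2 + 9, L = 0, M = -3/sqrt(u^2 + 9), N = 0, assemble
  H = (EN − 2FM + GL) / (2(EG − F²)) = 0.
At (u, v) = (8, 3*pi/4): H = 0.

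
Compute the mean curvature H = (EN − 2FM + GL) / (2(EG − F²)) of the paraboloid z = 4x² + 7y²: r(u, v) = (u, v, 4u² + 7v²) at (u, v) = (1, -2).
H = 3595*sqrt(849)/720801

With E = 64*u^2 + 1, F = 112*u*v, G = 196*v^2 + 1, L = 8/sqrt(64*u^2 + 196*v^2 + 1), M = 0, N = 14/sqrt(64*u^2 + 196*v^2 + 1), assemble
  H = (EN − 2FM + GL) / (2(EG − F²)) = (448*u^2 + 784*v^2 + 11)/(64*u^2 + 196*v^2 + 1)^(3/2).
At (u, v) = (1, -2): H = 3595*sqrt(849)/720801.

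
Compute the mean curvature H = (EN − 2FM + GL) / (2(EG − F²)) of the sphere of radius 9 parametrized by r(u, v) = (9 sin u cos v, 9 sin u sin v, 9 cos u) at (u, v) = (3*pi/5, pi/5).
H = -1/9

With E = 81, F = 0, G = 81*sin(u)^2, L = -9*sin(u)/Abs(sin(u)), M = 0, N = -9*sin(u)^3/Abs(sin(u)), assemble
  H = (EN − 2FM + GL) / (2(EG − F²)) = -sin(u)/(9*Abs(sin(u))).
At (u, v) = (3*pi/5, pi/5): H = -1/9.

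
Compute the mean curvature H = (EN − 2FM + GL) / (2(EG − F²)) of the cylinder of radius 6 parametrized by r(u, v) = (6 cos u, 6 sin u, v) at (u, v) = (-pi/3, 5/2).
H = -1/12

With E = 36, F = 0, G = 1, L = -6, M = 0, N = 0, assemble
  H = (EN − 2FM + GL) / (2(EG − F²)) = -1/12.
At (u, v) = (-pi/3, 5/2): H = -1/12.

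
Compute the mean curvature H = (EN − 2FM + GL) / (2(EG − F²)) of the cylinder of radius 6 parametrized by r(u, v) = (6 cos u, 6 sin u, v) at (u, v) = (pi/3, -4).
H = -1/12

With E = 36, F = 0, G = 1, L = -6, M = 0, N = 0, assemble
  H = (EN − 2FM + GL) / (2(EG − F²)) = -1/12.
At (u, v) = (pi/3, -4): H = -1/12.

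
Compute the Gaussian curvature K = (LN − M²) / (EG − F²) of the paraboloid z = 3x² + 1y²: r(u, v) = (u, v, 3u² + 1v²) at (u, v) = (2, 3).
K = 12/32761

Coefficients of the first fundamental form: E = 36*u^2 + 1, F = 12*u*v, G = 4*v^2 + 1.
Coefficients of the second fundamental form: L = 6/sqrt(36*u^2 + 4*v^2 + 1), M = 0, N = 2/sqrt(36*u^2 + 4*v^2 + 1).
Assemble K = (LN − M²)/(EG − F²) = 12/(1296*u^4 + 288*u^2*v^2 + 72*u^2 + 16*v^4 + 8*v^2 + 1). At (u, v) = (2, 3): K = 12/32761.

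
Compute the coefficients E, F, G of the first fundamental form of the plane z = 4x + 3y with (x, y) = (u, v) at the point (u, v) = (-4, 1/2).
E = 17;  F = 12;  G = 10

Partials: r_u = (1, 0, 4), r_v = (0, 1, 3). As functions of (u, v):
  E = r_u · r_u = 17,
  F = r_u · r_v = 12,
  G = r_v · r_v = 10.
Evaluating at (u, v) = (-4, 1/2): E = 17, F = 12, G = 10.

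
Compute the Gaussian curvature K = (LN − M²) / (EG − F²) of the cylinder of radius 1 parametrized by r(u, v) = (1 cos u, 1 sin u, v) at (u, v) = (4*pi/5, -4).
K = 0

Coefficients of the first fundamental form: E = 1, F = 0, G = 1.
Coefficients of the second fundamental form: L = -1, M = 0, N = 0.
Assemble K = (LN − M²)/(EG − F²) = 0. At (u, v) = (4*pi/5, -4): K = 0.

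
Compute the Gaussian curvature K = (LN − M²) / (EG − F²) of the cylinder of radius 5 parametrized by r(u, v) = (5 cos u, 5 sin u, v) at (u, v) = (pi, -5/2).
K = 0

Coefficients of the first fundamental form: E = 25, F = 0, G = 1.
Coefficients of the second fundamental form: L = -5, M = 0, N = 0.
Assemble K = (LN − M²)/(EG − F²) = 0. At (u, v) = (pi, -5/2): K = 0.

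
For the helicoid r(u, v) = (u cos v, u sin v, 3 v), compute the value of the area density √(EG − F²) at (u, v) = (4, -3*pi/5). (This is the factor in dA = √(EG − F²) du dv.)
√(EG − F²)|_{(4, -3*pi/5)} = 5

E = 1, F = 0, G = u^2 + 9, so EG − F² = u^2 + 9. Taking the positive square root: √(EG − F²) = sqrt(u^2 + 9). At (u, v) = (4, -3*pi/5): 5.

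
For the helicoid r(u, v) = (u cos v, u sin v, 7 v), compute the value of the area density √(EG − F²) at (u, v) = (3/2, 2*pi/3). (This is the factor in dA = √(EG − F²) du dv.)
√(EG − F²)|_{(3/2, 2*pi/3)} = sqrt(205)/2

E = 1, F = 0, G = u^2 + 49, so EG − F² = u^2 + 49. Taking the positive square root: √(EG − F²) = sqrt(u^2 + 49). At (u, v) = (3/2, 2*pi/3): sqrt(205)/2.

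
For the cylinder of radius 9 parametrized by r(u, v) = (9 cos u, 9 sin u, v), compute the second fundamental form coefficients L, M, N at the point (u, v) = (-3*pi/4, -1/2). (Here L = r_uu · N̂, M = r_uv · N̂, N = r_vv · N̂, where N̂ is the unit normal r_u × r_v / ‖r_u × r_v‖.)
L = -9;  M = 0;  N = 0

Compute the unit normal N̂(u, v) = (cos(u), sin(u), 0), and the second partials r_uu, r_uv, r_vv. Take dot products:
  L(u, v) = r_uu · N̂ = -9,
  M(u, v) = r_uv · N̂ = 0,
  N(u, v) = r_vv · N̂ = 0.
Evaluating at (u, v) = (-3*pi/4, -1/2):
  L = -9, M = 0, N = 0.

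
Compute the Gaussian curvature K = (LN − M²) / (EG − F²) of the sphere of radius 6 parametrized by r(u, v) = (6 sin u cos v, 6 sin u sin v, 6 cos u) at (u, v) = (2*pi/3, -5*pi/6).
K = 1/36

Coefficients of the first fundamental form: E = 36, F = 0, G = 36*sin(u)^2.
Coefficients of the second fundamental form: L = -6*sin(u)/Abs(sin(u)), M = 0, N = -6*sin(u)^3/Abs(sin(u)).
Assemble K = (LN − M²)/(EG − F²) = 1/36. At (u, v) = (2*pi/3, -5*pi/6): K = 1/36.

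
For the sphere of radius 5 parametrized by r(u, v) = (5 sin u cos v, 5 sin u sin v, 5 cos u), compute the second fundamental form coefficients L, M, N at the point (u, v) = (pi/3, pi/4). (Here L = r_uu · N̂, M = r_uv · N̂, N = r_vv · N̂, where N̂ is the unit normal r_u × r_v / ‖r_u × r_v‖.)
L = -5;  M = 0;  N = -15/4

Compute the unit normal N̂(u, v) = (sin(u)^2*cos(v)/Abs(sin(u)), sin(u)^2*sin(v)/Abs(sin(u)), sin(2*u)/(2*Abs(sin(u)))), and the second partials r_uu, r_uv, r_vv. Take dot products:
  L(u, v) = r_uu · N̂ = -5*sin(u)/Abs(sin(u)),
  M(u, v) = r_uv · N̂ = 0,
  N(u, v) = r_vv · N̂ = -5*sin(u)^3/Abs(sin(u)).
Evaluating at (u, v) = (pi/3, pi/4):
  L = -5, M = 0, N = -15/4.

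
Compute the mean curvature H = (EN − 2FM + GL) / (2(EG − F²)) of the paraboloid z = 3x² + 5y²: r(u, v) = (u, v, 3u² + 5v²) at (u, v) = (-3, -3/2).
H = 2303*sqrt(22)/60500

With E = 36*u^2 + 1, F = 60*u*v, G = 100*v^2 + 1, L = 6/sqrt(36*u^2 + 100*v^2 + 1), M = 0, N = 10/sqrt(36*u^2 + 100*v^2 + 1), assemble
  H = (EN − 2FM + GL) / (2(EG − F²)) = 4*(45*u^2 + 75*v^2 + 2)/(36*u^2 + 100*v^2 + 1)^(3/2).
At (u, v) = (-3, -3/2): H = 2303*sqrt(22)/60500.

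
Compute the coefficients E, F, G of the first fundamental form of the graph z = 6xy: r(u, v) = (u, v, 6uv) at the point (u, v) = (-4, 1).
E = 37;  F = -144;  G = 577

Partials: r_u = (1, 0, 6*v), r_v = (0, 1, 6*u). As functions of (u, v):
  E = r_u · r_u = 36*v^2 + 1,
  F = r_u · r_v = 36*u*v,
  G = r_v · r_v = 36*u^2 + 1.
Evaluating at (u, v) = (-4, 1): E = 37, F = -144, G = 577.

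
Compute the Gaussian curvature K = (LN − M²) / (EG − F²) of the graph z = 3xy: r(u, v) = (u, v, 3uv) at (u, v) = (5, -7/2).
K = -144/1809025

Coefficients of the first fundamental form: E = 9*v^2 + 1, F = 9*u*v, G = 9*u^2 + 1.
Coefficients of the second fundamental form: L = 0, M = 3/sqrt(9*u^2 + 9*v^2 + 1), N = 0.
Assemble K = (LN − M²)/(EG − F²) = -9/(81*u^4 + 162*u^2*v^2 + 18*u^2 + 81*v^4 + 18*v^2 + 1). At (u, v) = (5, -7/2): K = -144/1809025.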